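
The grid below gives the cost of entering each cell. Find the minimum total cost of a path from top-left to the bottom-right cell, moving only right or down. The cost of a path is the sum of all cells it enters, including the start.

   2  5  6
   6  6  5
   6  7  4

22

Path r0c0 r0c1 r0c2 r1c2 r2c2: 2 + 5 + 6 + 5 + 4 = 22.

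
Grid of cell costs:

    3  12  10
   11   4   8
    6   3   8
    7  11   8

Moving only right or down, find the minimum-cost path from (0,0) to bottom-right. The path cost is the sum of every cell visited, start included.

37

Best path: (0,0) (1,0) (1,1) (2,1) (2,2) (3,2)
Cost: 3 + 11 + 4 + 3 + 8 + 8 = 37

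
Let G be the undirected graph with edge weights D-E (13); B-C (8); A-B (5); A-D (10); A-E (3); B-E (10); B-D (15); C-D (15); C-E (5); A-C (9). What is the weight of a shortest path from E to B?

Checking several routes:
E-B: 10
E-A-B: 3 + 5 = 8
E-C-B: 5 + 8 = 13
The minimum is 8.

8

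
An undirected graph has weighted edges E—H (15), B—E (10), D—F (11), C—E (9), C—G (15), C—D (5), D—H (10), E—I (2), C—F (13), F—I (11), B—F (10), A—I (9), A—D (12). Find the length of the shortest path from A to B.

21

Comparing a few candidate routes:
A→I→F→B: 9 + 11 + 10 = 30
A→D→C→E→B: 12 + 5 + 9 + 10 = 36
A→D→C→F→B: 12 + 5 + 13 + 10 = 40
A→D→F→B: 12 + 11 + 10 = 33
A→I→E→B: 9 + 2 + 10 = 21
The minimum is 21.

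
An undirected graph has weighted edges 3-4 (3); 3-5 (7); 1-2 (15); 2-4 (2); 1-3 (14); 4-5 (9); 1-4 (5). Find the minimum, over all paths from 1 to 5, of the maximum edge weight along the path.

7

Comparing a few candidate routes:
1 - 3 - 5: max(14, 7) = 14
1 - 4 - 5: max(5, 9) = 9
1 - 4 - 3 - 5: max(5, 3, 7) = 7
Best route has worst link 7.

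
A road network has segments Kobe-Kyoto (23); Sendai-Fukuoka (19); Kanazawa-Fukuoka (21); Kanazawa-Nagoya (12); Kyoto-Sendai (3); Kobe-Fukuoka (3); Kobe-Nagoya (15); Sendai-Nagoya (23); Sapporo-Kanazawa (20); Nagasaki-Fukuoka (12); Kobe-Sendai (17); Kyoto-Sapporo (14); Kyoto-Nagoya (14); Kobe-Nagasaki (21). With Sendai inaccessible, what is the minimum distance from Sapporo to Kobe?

Checking several routes:
Sapporo→Kanazawa→Nagoya→Kobe: 20 + 12 + 15 = 47
Sapporo→Kyoto→Kobe: 14 + 23 = 37
Sapporo→Kanazawa→Fukuoka→Kobe: 20 + 21 + 3 = 44
Sapporo→Kyoto→Nagoya→Kanazawa→Fukuoka→Kobe: 14 + 14 + 12 + 21 + 3 = 64
Sapporo→Kyoto→Nagoya→Kobe: 14 + 14 + 15 = 43
The minimum is 37.

37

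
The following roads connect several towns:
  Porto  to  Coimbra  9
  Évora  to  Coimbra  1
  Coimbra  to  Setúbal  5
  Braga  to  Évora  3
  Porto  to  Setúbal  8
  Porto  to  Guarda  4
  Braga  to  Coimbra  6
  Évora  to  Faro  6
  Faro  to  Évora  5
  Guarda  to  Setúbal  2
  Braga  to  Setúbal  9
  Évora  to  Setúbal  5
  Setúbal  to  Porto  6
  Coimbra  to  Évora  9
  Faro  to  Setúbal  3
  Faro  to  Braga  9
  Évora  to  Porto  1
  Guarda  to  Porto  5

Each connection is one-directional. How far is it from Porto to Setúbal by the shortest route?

6

Routes from Porto to Setúbal:
Porto - Coimbra - Évora - Setúbal: 9 + 9 + 5 = 23
Porto - Coimbra - Évora - Faro - Braga - Setúbal: 9 + 9 + 6 + 9 + 9 = 42
Porto - Guarda - Setúbal: 4 + 2 = 6
Porto - Coimbra - Setúbal: 9 + 5 = 14
Porto - Setúbal: 8
Porto - Coimbra - Évora - Faro - Setúbal: 9 + 9 + 6 + 3 = 27
Best route has total 6.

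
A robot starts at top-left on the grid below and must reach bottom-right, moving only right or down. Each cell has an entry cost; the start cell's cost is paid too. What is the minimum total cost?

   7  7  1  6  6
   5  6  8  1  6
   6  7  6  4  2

28

Take (0,0)→(0,1)→(0,2)→(0,3)→(1,3)→(2,3)→(2,4) for a total of 7 + 7 + 1 + 6 + 1 + 4 + 2 = 28.
For comparison, the top-then-right route costs 35.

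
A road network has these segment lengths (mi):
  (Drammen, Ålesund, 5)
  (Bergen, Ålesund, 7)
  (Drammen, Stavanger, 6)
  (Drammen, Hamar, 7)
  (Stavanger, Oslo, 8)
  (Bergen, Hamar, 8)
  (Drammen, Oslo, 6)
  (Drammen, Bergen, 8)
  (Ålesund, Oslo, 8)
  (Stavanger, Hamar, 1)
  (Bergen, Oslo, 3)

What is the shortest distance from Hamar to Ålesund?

Comparing a few candidate routes:
Hamar → Stavanger → Oslo → Ålesund: 1 + 8 + 8 = 17
Hamar → Stavanger → Drammen → Ålesund: 1 + 6 + 5 = 12
Hamar → Bergen → Ålesund: 8 + 7 = 15
Hamar → Drammen → Ålesund: 7 + 5 = 12
Shortest: 12 mi.

12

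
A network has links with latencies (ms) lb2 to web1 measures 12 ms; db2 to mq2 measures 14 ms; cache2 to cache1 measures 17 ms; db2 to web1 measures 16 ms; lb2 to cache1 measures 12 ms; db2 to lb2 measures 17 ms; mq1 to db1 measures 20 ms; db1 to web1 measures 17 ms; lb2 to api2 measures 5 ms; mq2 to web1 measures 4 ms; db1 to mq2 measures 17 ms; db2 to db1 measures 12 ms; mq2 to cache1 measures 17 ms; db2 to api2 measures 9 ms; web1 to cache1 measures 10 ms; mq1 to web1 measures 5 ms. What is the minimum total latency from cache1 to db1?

27

A few of the cache1→db1 routes:
cache1-web1-db1: 10 + 17 = 27
cache1-mq2-db1: 17 + 17 = 34
cache1-web1-mq2-db1: 10 + 4 + 17 = 31
cache1-web1-mq1-db1: 10 + 5 + 20 = 35
Best route has total 27 ms.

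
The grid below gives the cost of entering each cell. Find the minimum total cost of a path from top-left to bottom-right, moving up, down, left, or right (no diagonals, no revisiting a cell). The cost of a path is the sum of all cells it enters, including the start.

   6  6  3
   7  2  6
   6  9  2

Best path: [0,0]→[0,1]→[1,1]→[1,2]→[2,2]
Cost: 6 + 6 + 2 + 6 + 2 = 22

22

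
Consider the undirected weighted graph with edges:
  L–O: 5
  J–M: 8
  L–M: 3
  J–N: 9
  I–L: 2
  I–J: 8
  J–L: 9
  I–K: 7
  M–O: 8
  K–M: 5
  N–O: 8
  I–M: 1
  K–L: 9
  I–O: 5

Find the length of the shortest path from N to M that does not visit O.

Checking several routes:
N → J → I → L → M: 9 + 8 + 2 + 3 = 22
N → J → I → K → M: 9 + 8 + 7 + 5 = 29
N → J → M: 9 + 8 = 17
N → J → L → I → M: 9 + 9 + 2 + 1 = 21
N → J → L → M: 9 + 9 + 3 = 21
N → J → I → M: 9 + 8 + 1 = 18
Best route has total 17.

17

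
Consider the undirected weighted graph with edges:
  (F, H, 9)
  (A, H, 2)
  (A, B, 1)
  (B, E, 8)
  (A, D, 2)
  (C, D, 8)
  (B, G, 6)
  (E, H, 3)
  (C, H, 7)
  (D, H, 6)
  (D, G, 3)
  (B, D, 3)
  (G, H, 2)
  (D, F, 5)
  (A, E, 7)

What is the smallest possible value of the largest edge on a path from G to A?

2

Comparing a few candidate routes:
G-D-B-A: max(3, 3, 1) = 3
G-D-A: max(3, 2) = 3
G-H-A: max(2, 2) = 2
The minimum achievable maximum is 2.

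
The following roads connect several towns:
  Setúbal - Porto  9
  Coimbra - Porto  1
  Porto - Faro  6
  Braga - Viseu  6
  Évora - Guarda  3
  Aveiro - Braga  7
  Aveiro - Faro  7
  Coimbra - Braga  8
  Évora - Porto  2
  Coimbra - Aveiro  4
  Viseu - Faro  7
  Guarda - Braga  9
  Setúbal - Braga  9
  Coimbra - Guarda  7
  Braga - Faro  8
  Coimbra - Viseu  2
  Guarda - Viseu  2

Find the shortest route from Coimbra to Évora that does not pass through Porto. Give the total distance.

A few of the Coimbra→Évora routes:
Coimbra → Viseu → Guarda → Évora: 2 + 2 + 3 = 7
Coimbra → Guarda → Évora: 7 + 3 = 10
Coimbra → Braga → Viseu → Guarda → Évora: 8 + 6 + 2 + 3 = 19
The minimum is 7.

7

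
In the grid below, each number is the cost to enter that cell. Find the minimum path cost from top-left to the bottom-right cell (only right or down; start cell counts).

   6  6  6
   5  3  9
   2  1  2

Cheapest: [0,0]→[1,0]→[2,0]→[2,1]→[2,2]
  6 + 5 + 2 + 1 + 2 = 16

16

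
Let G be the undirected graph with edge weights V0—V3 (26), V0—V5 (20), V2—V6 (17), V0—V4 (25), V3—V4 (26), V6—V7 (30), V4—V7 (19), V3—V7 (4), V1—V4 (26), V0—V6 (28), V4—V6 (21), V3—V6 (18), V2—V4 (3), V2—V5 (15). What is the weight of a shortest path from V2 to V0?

28

A few of the V2→V0 routes:
V2 -> V6 -> V0: 17 + 28 = 45
V2 -> V4 -> V7 -> V3 -> V0: 3 + 19 + 4 + 26 = 52
V2 -> V4 -> V0: 3 + 25 = 28
V2 -> V5 -> V0: 15 + 20 = 35
The minimum is 28.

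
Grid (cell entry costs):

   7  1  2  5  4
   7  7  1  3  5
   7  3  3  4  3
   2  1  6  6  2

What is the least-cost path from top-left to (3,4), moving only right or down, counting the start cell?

23

Path r0c0 r0c1 r0c2 r1c2 r1c3 r2c3 r2c4 r3c4: 7 + 1 + 2 + 1 + 3 + 4 + 3 + 2 = 23.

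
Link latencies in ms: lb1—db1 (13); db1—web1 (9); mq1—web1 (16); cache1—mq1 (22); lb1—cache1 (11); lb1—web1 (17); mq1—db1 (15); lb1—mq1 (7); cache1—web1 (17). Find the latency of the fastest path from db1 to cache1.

24

Some routes from db1 to cache1:
db1-web1-lb1-cache1: 9 + 17 + 11 = 37
db1-web1-cache1: 9 + 17 = 26
db1-mq1-lb1-cache1: 15 + 7 + 11 = 33
db1-lb1-cache1: 13 + 11 = 24
Shortest: 24 ms.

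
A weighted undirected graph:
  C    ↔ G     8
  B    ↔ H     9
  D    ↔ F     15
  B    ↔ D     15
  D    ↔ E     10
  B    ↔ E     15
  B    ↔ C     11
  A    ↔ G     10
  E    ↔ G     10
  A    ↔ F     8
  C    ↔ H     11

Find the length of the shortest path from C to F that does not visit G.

41

Paths from C to F avoiding G:
C→B→D→F: 11 + 15 + 15 = 41
C→H→B→E→D→F: 11 + 9 + 15 + 10 + 15 = 60
C→H→B→D→F: 11 + 9 + 15 + 15 = 50
C→B→E→D→F: 11 + 15 + 10 + 15 = 51
Shortest: 41.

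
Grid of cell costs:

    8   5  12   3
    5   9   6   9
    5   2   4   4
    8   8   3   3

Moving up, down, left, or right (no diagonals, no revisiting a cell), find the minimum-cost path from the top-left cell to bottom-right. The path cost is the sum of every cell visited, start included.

30

Cheapest: r0c0 → r1c0 → r2c0 → r2c1 → r2c2 → r3c2 → r3c3
  8 + 5 + 5 + 2 + 4 + 3 + 3 = 30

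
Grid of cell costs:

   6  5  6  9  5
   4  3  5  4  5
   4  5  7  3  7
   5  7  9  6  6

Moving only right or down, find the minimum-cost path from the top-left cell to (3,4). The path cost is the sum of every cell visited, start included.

37

Cheapest: (0,0)→(1,0)→(1,1)→(1,2)→(1,3)→(2,3)→(3,3)→(3,4)
  6 + 4 + 3 + 5 + 4 + 3 + 6 + 6 = 37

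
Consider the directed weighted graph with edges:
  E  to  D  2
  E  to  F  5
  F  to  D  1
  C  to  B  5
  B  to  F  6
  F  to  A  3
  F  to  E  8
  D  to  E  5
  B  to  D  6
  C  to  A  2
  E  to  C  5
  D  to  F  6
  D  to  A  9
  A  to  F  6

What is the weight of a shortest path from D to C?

Routes from D to C:
D-E-C: 5 + 5 = 10
D-A-F-E-C: 9 + 6 + 8 + 5 = 28
D-F-E-C: 6 + 8 + 5 = 19
Shortest: 10.

10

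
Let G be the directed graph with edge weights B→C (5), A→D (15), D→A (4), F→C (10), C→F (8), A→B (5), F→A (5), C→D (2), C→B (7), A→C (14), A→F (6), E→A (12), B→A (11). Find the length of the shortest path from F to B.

Routes from F to B:
F -> A -> B: 5 + 5 = 10
F -> C -> D -> A -> B: 10 + 2 + 4 + 5 = 21
F -> C -> B: 10 + 7 = 17
F -> A -> C -> B: 5 + 14 + 7 = 26
The minimum is 10.

10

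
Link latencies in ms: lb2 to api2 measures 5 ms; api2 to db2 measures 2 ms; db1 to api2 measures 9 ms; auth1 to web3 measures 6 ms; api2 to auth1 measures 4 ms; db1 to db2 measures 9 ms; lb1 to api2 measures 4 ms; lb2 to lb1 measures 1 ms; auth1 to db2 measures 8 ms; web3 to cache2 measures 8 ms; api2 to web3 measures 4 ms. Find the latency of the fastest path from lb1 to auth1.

Comparing a few candidate routes:
lb1 → api2 → web3 → auth1: 4 + 4 + 6 = 14
lb1 → lb2 → api2 → db2 → auth1: 1 + 5 + 2 + 8 = 16
lb1 → api2 → db2 → auth1: 4 + 2 + 8 = 14
lb1 → lb2 → api2 → web3 → auth1: 1 + 5 + 4 + 6 = 16
lb1 → api2 → auth1: 4 + 4 = 8
lb1 → lb2 → api2 → auth1: 1 + 5 + 4 = 10
Shortest: 8 ms.

8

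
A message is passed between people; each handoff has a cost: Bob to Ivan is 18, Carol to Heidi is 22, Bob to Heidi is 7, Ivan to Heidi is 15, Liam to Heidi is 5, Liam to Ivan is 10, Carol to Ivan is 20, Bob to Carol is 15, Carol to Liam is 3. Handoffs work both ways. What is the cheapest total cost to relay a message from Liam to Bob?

Comparing a few candidate routes:
Liam→Heidi→Bob: 5 + 7 = 12
Liam→Ivan→Bob: 10 + 18 = 28
Liam→Ivan→Heidi→Bob: 10 + 15 + 7 = 32
Liam→Carol→Heidi→Bob: 3 + 22 + 7 = 32
Liam→Carol→Bob: 3 + 15 = 18
Liam→Heidi→Ivan→Bob: 5 + 15 + 18 = 38
Best route has total 12.

12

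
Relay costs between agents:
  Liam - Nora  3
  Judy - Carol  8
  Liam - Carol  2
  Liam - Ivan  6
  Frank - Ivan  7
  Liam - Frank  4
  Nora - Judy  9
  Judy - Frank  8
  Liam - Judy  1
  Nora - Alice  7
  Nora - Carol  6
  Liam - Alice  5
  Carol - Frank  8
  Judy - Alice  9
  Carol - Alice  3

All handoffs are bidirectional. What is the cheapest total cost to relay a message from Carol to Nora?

5

Some routes from Carol to Nora:
Carol-Judy-Liam-Nora: 8 + 1 + 3 = 12
Carol-Liam-Nora: 2 + 3 = 5
Carol-Alice-Liam-Nora: 3 + 5 + 3 = 11
Carol-Nora: 6
Carol-Alice-Nora: 3 + 7 = 10
The minimum is 5.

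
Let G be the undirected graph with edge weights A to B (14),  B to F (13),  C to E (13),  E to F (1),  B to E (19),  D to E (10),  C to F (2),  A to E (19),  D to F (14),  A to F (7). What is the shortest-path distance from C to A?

Checking several routes:
C → E → A: 13 + 19 = 32
C → E → F → A: 13 + 1 + 7 = 21
C → F → B → A: 2 + 13 + 14 = 29
C → F → A: 2 + 7 = 9
C → F → E → A: 2 + 1 + 19 = 22
The minimum is 9.

9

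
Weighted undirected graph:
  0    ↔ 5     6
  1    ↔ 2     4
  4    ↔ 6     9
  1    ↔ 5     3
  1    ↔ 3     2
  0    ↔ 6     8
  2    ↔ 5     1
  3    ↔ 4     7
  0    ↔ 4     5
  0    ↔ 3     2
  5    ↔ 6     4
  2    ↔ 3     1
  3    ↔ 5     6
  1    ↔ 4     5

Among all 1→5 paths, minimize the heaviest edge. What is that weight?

2

Comparing a few candidate routes:
1 - 3 - 2 - 5: max(2, 1, 1) = 2
1 - 5: max(3) = 3
1 - 4 - 0 - 3 - 2 - 5: max(5, 5, 2, 1, 1) = 5
1 - 2 - 5: max(4, 1) = 4
Smallest bottleneck: 2.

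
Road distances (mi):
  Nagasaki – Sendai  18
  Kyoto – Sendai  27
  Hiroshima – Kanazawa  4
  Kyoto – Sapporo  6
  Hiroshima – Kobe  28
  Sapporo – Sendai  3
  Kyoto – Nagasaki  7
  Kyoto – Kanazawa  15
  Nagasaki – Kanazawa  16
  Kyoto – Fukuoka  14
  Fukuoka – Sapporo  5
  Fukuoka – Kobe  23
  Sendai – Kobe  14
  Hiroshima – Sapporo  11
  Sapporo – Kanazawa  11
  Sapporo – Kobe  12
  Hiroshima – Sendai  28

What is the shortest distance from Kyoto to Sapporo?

Checking several routes:
Kyoto - Kanazawa - Sapporo: 15 + 11 = 26
Kyoto - Nagasaki - Sendai - Sapporo: 7 + 18 + 3 = 28
Kyoto - Fukuoka - Sapporo: 14 + 5 = 19
Kyoto - Sapporo: 6
Kyoto - Sendai - Sapporo: 27 + 3 = 30
Kyoto - Kanazawa - Hiroshima - Sapporo: 15 + 4 + 11 = 30
Best route has total 6 mi.

6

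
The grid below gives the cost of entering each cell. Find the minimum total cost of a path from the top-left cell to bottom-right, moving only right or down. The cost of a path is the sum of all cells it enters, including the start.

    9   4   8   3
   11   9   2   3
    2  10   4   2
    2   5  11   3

31

Take [0,0]→[0,1]→[0,2]→[1,2]→[1,3]→[2,3]→[3,3] for a total of 9 + 4 + 8 + 2 + 3 + 2 + 3 = 31.
(Top row then right column would cost 32.)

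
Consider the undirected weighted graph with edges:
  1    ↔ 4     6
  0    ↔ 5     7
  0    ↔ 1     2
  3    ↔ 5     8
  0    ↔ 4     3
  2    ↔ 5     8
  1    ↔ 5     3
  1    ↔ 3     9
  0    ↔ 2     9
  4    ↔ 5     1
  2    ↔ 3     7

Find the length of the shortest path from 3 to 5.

A few of the 3→5 routes:
3 -> 1 -> 5: 9 + 3 = 12
3 -> 5: 8
3 -> 1 -> 0 -> 4 -> 5: 9 + 2 + 3 + 1 = 15
3 -> 2 -> 5: 7 + 8 = 15
The minimum is 8.

8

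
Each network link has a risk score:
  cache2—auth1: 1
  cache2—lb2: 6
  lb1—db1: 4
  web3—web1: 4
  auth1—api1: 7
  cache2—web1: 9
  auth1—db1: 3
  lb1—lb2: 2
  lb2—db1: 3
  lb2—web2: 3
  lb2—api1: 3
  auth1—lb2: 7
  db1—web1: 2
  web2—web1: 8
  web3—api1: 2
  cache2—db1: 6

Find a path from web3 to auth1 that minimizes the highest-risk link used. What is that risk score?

3

Checking several routes:
web3-api1-lb2-db1-auth1: max(2, 3, 3, 3) = 3
web3-api1-lb2-lb1-db1-auth1: max(2, 3, 2, 4, 3) = 4
web3-api1-lb2-cache2-db1-auth1: max(2, 3, 6, 6, 3) = 6
web3-api1-lb2-cache2-auth1: max(2, 3, 6, 1) = 6
web3-web1-db1-auth1: max(4, 2, 3) = 4
Best route has worst link 3.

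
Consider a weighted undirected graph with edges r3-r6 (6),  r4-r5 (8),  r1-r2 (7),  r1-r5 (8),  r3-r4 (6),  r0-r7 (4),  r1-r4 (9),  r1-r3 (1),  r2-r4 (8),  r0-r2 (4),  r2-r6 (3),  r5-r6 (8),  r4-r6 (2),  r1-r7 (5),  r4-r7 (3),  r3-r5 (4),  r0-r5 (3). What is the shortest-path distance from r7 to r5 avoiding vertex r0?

10

Comparing a few candidate routes:
r7-r1-r3-r5: 5 + 1 + 4 = 10
r7-r1-r5: 5 + 8 = 13
r7-r4-r6-r5: 3 + 2 + 8 = 13
r7-r4-r5: 3 + 8 = 11
r7-r4-r6-r3-r5: 3 + 2 + 6 + 4 = 15
r7-r4-r3-r5: 3 + 6 + 4 = 13
Shortest: 10.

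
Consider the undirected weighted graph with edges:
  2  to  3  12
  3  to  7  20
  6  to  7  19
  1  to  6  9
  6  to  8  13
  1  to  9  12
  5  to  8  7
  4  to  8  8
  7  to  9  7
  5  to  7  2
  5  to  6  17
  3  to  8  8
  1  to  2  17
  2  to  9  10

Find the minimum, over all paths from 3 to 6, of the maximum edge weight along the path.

12

Checking several routes:
3-2-9-1-6: max(12, 10, 12, 9) = 12
3-2-1-6: max(12, 17, 9) = 17
3-8-5-7-9-1-6: max(8, 7, 2, 7, 12, 9) = 12
3-2-9-7-5-8-6: max(12, 10, 7, 2, 7, 13) = 13
3-8-6: max(8, 13) = 13
Smallest bottleneck: 12.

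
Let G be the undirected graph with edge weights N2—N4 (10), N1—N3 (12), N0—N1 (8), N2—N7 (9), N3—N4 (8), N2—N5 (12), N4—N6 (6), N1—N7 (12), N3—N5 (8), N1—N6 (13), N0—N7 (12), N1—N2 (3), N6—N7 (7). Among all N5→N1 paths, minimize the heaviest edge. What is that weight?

Checking several routes:
N5 -> N2 -> N7 -> N6 -> N4 -> N3 -> N1: max(12, 9, 7, 6, 8, 12) = 12
N5 -> N3 -> N4 -> N2 -> N1: max(8, 8, 10, 3) = 10
N5 -> N2 -> N7 -> N0 -> N1: max(12, 9, 12, 8) = 12
N5 -> N2 -> N7 -> N1: max(12, 9, 12) = 12
N5 -> N3 -> N4 -> N6 -> N7 -> N2 -> N1: max(8, 8, 6, 7, 9, 3) = 9
Smallest bottleneck: 9.

9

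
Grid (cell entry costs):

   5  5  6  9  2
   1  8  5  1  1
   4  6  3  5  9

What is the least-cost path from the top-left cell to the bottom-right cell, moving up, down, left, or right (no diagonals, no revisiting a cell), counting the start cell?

30

Best path: r0c0 r1c0 r1c1 r1c2 r1c3 r1c4 r2c4
Cost: 5 + 1 + 8 + 5 + 1 + 1 + 9 = 30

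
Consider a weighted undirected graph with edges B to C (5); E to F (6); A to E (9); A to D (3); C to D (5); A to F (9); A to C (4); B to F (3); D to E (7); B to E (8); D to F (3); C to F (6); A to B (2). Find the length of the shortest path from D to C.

Comparing a few candidate routes:
D -> A -> C: 3 + 4 = 7
D -> C: 5
D -> A -> B -> C: 3 + 2 + 5 = 10
D -> F -> C: 3 + 6 = 9
The minimum is 5.

5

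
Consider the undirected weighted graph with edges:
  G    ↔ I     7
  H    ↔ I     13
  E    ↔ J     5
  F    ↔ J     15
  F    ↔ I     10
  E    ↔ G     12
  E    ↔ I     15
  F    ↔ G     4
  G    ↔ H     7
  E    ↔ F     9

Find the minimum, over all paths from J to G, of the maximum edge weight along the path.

A few of the J→G routes:
J→E→F→I→H→G: max(5, 9, 10, 13, 7) = 13
J→E→G: max(5, 12) = 12
J→E→F→I→G: max(5, 9, 10, 7) = 10
J→E→F→G: max(5, 9, 4) = 9
The minimum achievable maximum is 9.

9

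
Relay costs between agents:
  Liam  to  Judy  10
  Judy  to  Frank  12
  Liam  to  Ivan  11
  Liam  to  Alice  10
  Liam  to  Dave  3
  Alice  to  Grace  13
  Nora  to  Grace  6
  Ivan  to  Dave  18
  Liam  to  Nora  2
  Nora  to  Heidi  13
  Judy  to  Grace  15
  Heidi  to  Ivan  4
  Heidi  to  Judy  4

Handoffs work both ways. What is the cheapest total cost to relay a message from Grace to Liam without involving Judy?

Candidate routes:
Grace→Nora→Liam: 6 + 2 = 8
Grace→Alice→Liam: 13 + 10 = 23
Grace→Nora→Heidi→Ivan→Liam: 6 + 13 + 4 + 11 = 34
Grace→Nora→Heidi→Ivan→Dave→Liam: 6 + 13 + 4 + 18 + 3 = 44
Best route has total 8.

8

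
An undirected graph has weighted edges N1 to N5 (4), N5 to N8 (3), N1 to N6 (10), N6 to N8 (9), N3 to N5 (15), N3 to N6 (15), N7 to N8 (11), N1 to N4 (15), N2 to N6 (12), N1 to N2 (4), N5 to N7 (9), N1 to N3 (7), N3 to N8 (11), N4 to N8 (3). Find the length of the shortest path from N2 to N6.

12

Comparing a few candidate routes:
N2 -> N1 -> N5 -> N8 -> N6: 4 + 4 + 3 + 9 = 20
N2 -> N6: 12
N2 -> N1 -> N3 -> N6: 4 + 7 + 15 = 26
N2 -> N1 -> N6: 4 + 10 = 14
N2 -> N1 -> N4 -> N8 -> N6: 4 + 15 + 3 + 9 = 31
Best route has total 12.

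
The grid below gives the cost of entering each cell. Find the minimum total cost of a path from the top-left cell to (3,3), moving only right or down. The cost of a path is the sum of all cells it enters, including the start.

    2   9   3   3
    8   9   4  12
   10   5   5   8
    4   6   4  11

38

Best path: r0c0 -> r0c1 -> r0c2 -> r1c2 -> r2c2 -> r3c2 -> r3c3
Cost: 2 + 9 + 3 + 4 + 5 + 4 + 11 = 38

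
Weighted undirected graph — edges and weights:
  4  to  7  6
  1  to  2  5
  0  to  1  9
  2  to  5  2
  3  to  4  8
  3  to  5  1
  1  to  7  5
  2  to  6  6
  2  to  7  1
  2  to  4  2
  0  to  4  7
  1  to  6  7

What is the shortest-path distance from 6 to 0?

Some routes from 6 to 0:
6 - 1 - 0: 7 + 9 = 16
6 - 2 - 7 - 4 - 0: 6 + 1 + 6 + 7 = 20
6 - 2 - 1 - 0: 6 + 5 + 9 = 20
6 - 2 - 4 - 0: 6 + 2 + 7 = 15
6 - 2 - 7 - 1 - 0: 6 + 1 + 5 + 9 = 21
Best route has total 15.

15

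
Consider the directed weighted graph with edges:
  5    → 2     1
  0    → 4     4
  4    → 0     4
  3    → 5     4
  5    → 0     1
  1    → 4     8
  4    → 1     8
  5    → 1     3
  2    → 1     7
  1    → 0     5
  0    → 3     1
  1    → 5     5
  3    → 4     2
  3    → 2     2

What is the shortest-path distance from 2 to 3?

13

Routes from 2 to 3:
2 -> 1 -> 4 -> 0 -> 3: 7 + 8 + 4 + 1 = 20
2 -> 1 -> 0 -> 3: 7 + 5 + 1 = 13
2 -> 1 -> 5 -> 0 -> 3: 7 + 5 + 1 + 1 = 14
Best route has total 13.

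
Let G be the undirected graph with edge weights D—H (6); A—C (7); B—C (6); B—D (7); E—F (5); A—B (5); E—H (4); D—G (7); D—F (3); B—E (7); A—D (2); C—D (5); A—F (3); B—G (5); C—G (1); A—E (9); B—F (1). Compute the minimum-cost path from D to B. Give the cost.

Some routes from D to B:
D - A - F - B: 2 + 3 + 1 = 6
D - A - B: 2 + 5 = 7
D - F - B: 3 + 1 = 4
D - B: 7
The minimum is 4.

4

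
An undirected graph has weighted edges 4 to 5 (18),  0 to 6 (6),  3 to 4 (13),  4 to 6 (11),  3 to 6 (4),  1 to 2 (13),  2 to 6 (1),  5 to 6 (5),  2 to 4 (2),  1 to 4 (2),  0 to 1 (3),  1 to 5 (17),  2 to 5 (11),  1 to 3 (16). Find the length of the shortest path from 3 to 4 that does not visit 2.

13

Checking several routes:
3-6-4: 4 + 11 = 15
3-4: 13
3-6-0-1-4: 4 + 6 + 3 + 2 = 15
3-1-4: 16 + 2 = 18
Best route has total 13.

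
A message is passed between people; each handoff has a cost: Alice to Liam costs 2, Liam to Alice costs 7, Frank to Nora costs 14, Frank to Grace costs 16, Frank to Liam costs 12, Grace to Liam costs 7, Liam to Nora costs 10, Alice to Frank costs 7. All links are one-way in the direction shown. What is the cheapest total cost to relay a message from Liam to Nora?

10

Paths from Liam to Nora:
Liam→Alice→Frank→Nora: 7 + 7 + 14 = 28
Liam→Nora: 10
Shortest: 10.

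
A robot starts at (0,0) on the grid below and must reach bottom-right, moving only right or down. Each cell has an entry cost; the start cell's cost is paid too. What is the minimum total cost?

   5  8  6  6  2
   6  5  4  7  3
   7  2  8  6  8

Take [0,0] -> [0,1] -> [0,2] -> [0,3] -> [0,4] -> [1,4] -> [2,4] for a total of 5 + 8 + 6 + 6 + 2 + 3 + 8 = 38.

38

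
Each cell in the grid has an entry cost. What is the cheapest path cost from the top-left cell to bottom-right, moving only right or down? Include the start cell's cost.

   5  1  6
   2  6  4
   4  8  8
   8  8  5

29

Take r0c0 -> r0c1 -> r0c2 -> r1c2 -> r2c2 -> r3c2 for a total of 5 + 1 + 6 + 4 + 8 + 5 = 29.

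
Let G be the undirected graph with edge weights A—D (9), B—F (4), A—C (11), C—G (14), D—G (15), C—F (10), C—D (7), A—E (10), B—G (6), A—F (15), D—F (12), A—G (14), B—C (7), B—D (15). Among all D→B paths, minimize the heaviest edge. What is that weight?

Some routes from D to B:
D -> A -> C -> B: max(9, 11, 7) = 11
D -> C -> B: max(7, 7) = 7
D -> A -> C -> F -> B: max(9, 11, 10, 4) = 11
D -> C -> F -> B: max(7, 10, 4) = 10
The minimum achievable maximum is 7.

7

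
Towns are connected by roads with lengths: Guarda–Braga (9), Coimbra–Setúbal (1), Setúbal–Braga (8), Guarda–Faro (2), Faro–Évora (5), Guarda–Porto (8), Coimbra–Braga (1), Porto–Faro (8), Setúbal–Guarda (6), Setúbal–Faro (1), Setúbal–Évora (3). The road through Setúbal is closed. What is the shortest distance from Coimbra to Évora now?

Paths from Coimbra to Évora avoiding Setúbal:
Coimbra -> Braga -> Guarda -> Faro -> Évora: 1 + 9 + 2 + 5 = 17
Coimbra -> Braga -> Guarda -> Porto -> Faro -> Évora: 1 + 9 + 8 + 8 + 5 = 31
Shortest: 17.

17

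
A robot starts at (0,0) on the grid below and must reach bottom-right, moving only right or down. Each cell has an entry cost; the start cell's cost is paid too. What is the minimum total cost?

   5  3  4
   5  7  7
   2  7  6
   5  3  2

22

Cheapest: r0c0 → r1c0 → r2c0 → r3c0 → r3c1 → r3c2
  5 + 5 + 2 + 5 + 3 + 2 = 22
(Top row then right column would cost 27.)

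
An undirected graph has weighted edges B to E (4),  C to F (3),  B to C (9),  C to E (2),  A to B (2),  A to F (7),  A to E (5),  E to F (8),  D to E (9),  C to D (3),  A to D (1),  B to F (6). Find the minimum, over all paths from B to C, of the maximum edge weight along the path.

3

Comparing a few candidate routes:
B -> E -> A -> D -> C: max(4, 5, 1, 3) = 5
B -> E -> C: max(4, 2) = 4
B -> A -> D -> C: max(2, 1, 3) = 3
Smallest bottleneck: 3.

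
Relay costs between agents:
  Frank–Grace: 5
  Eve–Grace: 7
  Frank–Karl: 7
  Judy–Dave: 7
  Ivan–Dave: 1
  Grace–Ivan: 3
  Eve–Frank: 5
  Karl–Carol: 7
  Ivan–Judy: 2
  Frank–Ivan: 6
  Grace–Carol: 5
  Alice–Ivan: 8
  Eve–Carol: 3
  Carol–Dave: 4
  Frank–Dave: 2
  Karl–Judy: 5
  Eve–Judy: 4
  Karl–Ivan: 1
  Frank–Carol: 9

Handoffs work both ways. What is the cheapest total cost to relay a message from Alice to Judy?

10

A few of the Alice→Judy routes:
Alice -> Ivan -> Dave -> Judy: 8 + 1 + 7 = 16
Alice -> Ivan -> Dave -> Carol -> Eve -> Judy: 8 + 1 + 4 + 3 + 4 = 20
Alice -> Ivan -> Karl -> Judy: 8 + 1 + 5 = 14
Alice -> Ivan -> Dave -> Frank -> Eve -> Judy: 8 + 1 + 2 + 5 + 4 = 20
Alice -> Ivan -> Judy: 8 + 2 = 10
Alice -> Ivan -> Grace -> Eve -> Judy: 8 + 3 + 7 + 4 = 22
Best route has total 10.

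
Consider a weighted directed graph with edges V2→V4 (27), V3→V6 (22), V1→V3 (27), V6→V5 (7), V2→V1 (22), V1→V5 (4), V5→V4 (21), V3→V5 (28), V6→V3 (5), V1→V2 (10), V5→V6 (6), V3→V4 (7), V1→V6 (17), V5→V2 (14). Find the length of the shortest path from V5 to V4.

Routes from V5 to V4:
V5 → V2 → V4: 14 + 27 = 41
V5 → V2 → V1 → V3 → V4: 14 + 22 + 27 + 7 = 70
V5 → V2 → V1 → V6 → V3 → V4: 14 + 22 + 17 + 5 + 7 = 65
V5 → V4: 21
V5 → V6 → V3 → V4: 6 + 5 + 7 = 18
The minimum is 18.

18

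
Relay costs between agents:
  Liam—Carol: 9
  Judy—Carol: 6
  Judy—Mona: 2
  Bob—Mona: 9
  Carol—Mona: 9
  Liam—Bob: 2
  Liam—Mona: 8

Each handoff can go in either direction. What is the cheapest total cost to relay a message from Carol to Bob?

Comparing a few candidate routes:
Carol-Judy-Mona-Liam-Bob: 6 + 2 + 8 + 2 = 18
Carol-Liam-Bob: 9 + 2 = 11
Carol-Mona-Bob: 9 + 9 = 18
Carol-Judy-Mona-Bob: 6 + 2 + 9 = 17
Carol-Mona-Liam-Bob: 9 + 8 + 2 = 19
Shortest: 11.

11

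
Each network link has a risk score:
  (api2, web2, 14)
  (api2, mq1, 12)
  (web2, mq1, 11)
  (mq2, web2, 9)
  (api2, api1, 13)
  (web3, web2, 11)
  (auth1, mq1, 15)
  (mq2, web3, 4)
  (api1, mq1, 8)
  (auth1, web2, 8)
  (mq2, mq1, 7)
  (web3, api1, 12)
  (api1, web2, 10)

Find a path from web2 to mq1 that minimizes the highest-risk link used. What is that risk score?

9

A few of the web2→mq1 routes:
web2 → web3 → mq2 → mq1: max(11, 4, 7) = 11
web2 → mq2 → mq1: max(9, 7) = 9
web2 → api1 → mq1: max(10, 8) = 10
web2 → mq1: max(11) = 11
Smallest bottleneck: 9.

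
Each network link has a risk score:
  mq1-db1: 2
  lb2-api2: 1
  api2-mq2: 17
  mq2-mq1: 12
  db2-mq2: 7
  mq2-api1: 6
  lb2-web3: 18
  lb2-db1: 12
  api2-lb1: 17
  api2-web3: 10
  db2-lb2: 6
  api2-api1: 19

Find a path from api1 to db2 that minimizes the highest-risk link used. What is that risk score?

7

Some routes from api1 to db2:
api1-mq2-db2: max(6, 7) = 7
api1-mq2-api2-lb2-db2: max(6, 17, 1, 6) = 17
api1-mq2-mq1-db1-lb2-db2: max(6, 12, 2, 12, 6) = 12
Smallest bottleneck: 7.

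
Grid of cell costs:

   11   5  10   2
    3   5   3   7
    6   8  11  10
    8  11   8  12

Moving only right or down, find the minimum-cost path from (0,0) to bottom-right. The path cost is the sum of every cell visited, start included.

One optimal route is [0,0] [1,0] [1,1] [1,2] [1,3] [2,3] [3,3].
Its cost is 11 + 3 + 5 + 3 + 7 + 10 + 12 = 51.
(Top row then right column would cost 57.)

51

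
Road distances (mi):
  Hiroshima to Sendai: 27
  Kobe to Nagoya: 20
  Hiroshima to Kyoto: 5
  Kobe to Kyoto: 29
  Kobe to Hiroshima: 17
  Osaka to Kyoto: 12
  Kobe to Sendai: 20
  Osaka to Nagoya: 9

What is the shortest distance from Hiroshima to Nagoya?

Comparing a few candidate routes:
Hiroshima→Kyoto→Osaka→Nagoya: 5 + 12 + 9 = 26
Hiroshima→Sendai→Kobe→Nagoya: 27 + 20 + 20 = 67
Hiroshima→Kobe→Kyoto→Osaka→Nagoya: 17 + 29 + 12 + 9 = 67
Hiroshima→Kyoto→Kobe→Nagoya: 5 + 29 + 20 = 54
Hiroshima→Kobe→Nagoya: 17 + 20 = 37
Best route has total 26 mi.

26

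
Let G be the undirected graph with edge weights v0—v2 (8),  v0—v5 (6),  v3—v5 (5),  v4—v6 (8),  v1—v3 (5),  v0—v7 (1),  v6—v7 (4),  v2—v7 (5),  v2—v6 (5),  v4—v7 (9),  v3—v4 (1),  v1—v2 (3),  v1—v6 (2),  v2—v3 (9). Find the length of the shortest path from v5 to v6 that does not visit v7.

12

Checking several routes:
v5-v3-v1-v6: 5 + 5 + 2 = 12
v5-v3-v4-v6: 5 + 1 + 8 = 14
v5-v3-v1-v2-v6: 5 + 5 + 3 + 5 = 18
The minimum is 12.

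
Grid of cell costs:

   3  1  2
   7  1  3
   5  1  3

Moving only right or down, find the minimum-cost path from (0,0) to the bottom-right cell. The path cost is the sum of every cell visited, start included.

Cheapest: (0,0) → (0,1) → (1,1) → (2,1) → (2,2)
  3 + 1 + 1 + 1 + 3 = 9
For comparison, the top-then-right route costs 12.

9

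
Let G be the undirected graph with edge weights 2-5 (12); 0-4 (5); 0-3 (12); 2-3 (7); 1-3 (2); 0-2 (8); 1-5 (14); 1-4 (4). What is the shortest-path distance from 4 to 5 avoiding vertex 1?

25

Candidate routes:
4 -> 0 -> 3 -> 2 -> 5: 5 + 12 + 7 + 12 = 36
4 -> 0 -> 2 -> 5: 5 + 8 + 12 = 25
Best route has total 25.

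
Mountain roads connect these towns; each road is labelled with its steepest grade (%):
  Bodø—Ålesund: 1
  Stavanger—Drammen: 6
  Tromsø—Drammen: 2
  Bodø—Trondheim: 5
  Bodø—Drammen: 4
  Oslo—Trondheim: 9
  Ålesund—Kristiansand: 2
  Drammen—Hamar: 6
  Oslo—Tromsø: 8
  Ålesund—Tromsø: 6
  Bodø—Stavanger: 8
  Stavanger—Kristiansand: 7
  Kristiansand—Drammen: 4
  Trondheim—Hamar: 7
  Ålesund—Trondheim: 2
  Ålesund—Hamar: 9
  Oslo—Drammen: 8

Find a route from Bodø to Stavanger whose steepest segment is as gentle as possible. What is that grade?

6

Some routes from Bodø to Stavanger:
Bodø-Ålesund-Tromsø-Drammen-Stavanger: max(1, 6, 2, 6) = 6
Bodø-Drammen-Stavanger: max(4, 6) = 6
Bodø-Ålesund-Kristiansand-Drammen-Stavanger: max(1, 2, 4, 6) = 6
The minimum achievable maximum is 6%.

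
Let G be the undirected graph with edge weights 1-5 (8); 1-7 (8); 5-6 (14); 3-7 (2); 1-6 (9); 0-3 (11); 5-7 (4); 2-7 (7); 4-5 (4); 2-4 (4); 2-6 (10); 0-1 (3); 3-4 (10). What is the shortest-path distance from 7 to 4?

8

Checking several routes:
7 → 3 → 4: 2 + 10 = 12
7 → 5 → 4: 4 + 4 = 8
7 → 2 → 4: 7 + 4 = 11
7 → 1 → 6 → 2 → 4: 8 + 9 + 10 + 4 = 31
7 → 1 → 5 → 4: 8 + 8 + 4 = 20
7 → 3 → 0 → 1 → 5 → 4: 2 + 11 + 3 + 8 + 4 = 28
Best route has total 8.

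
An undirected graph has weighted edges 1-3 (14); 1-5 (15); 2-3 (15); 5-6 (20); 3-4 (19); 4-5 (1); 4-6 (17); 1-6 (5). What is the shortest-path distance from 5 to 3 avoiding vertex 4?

Candidate routes:
5 - 6 - 1 - 3: 20 + 5 + 14 = 39
5 - 1 - 3: 15 + 14 = 29
Shortest: 29.

29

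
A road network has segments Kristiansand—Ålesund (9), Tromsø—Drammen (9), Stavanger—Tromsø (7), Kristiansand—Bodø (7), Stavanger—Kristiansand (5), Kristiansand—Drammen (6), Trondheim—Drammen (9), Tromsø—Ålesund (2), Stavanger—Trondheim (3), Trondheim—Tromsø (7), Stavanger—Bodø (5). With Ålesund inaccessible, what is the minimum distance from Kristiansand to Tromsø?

Comparing a few candidate routes:
Kristiansand -> Bodø -> Stavanger -> Trondheim -> Tromsø: 7 + 5 + 3 + 7 = 22
Kristiansand -> Drammen -> Trondheim -> Tromsø: 6 + 9 + 7 = 22
Kristiansand -> Bodø -> Stavanger -> Tromsø: 7 + 5 + 7 = 19
Kristiansand -> Drammen -> Tromsø: 6 + 9 = 15
Kristiansand -> Stavanger -> Tromsø: 5 + 7 = 12
Kristiansand -> Stavanger -> Trondheim -> Tromsø: 5 + 3 + 7 = 15
Best route has total 12 km.

12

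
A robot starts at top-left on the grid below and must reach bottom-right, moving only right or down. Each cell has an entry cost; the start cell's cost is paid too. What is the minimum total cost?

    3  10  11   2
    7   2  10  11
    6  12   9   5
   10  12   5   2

38

Cheapest: r0c0 r1c0 r1c1 r1c2 r2c2 r2c3 r3c3
  3 + 7 + 2 + 10 + 9 + 5 + 2 = 38
(Top row then right column would cost 44.)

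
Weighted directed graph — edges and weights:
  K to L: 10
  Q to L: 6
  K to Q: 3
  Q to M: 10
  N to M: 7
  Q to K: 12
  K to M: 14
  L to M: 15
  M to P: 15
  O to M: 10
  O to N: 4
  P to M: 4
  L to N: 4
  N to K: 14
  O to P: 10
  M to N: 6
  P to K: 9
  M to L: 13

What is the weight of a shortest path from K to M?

13

Checking several routes:
K-M: 14
K-Q-M: 3 + 10 = 13
K-Q-L-N-M: 3 + 6 + 4 + 7 = 20
K-Q-L-M: 3 + 6 + 15 = 24
K-L-N-M: 10 + 4 + 7 = 21
Best route has total 13.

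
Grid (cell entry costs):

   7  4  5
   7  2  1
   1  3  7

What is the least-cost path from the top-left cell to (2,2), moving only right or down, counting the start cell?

21

Take (0,0) → (0,1) → (1,1) → (1,2) → (2,2) for a total of 7 + 4 + 2 + 1 + 7 = 21.
For comparison, the top-then-right route costs 24.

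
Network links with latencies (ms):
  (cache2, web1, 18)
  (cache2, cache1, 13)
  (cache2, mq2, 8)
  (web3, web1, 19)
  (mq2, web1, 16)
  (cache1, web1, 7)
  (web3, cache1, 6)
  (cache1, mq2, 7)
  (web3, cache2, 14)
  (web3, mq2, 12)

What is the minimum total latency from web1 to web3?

13

A few of the web1→web3 routes:
web1 -> mq2 -> web3: 16 + 12 = 28
web1 -> cache1 -> mq2 -> web3: 7 + 7 + 12 = 26
web1 -> web3: 19
web1 -> cache1 -> web3: 7 + 6 = 13
The minimum is 13 ms.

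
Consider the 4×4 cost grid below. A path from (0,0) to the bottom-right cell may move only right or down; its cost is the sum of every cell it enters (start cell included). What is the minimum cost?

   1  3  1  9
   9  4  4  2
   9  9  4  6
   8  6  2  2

17

Take [0,0] -> [0,1] -> [0,2] -> [1,2] -> [2,2] -> [3,2] -> [3,3] for a total of 1 + 3 + 1 + 4 + 4 + 2 + 2 = 17.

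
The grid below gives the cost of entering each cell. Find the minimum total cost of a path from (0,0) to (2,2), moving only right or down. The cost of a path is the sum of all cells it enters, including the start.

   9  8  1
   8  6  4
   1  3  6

Best path: r0c0 → r1c0 → r2c0 → r2c1 → r2c2
Cost: 9 + 8 + 1 + 3 + 6 = 27

27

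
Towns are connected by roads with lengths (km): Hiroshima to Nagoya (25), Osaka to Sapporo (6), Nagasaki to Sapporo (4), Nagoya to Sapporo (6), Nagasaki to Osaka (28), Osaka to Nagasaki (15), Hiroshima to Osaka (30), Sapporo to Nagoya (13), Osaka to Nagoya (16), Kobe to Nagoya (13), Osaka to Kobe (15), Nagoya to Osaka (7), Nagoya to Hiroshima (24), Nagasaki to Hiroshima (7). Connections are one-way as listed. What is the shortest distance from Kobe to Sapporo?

Routes from Kobe to Sapporo:
Kobe -> Nagoya -> Hiroshima -> Osaka -> Nagasaki -> Sapporo: 13 + 24 + 30 + 15 + 4 = 86
Kobe -> Nagoya -> Osaka -> Sapporo: 13 + 7 + 6 = 26
Kobe -> Nagoya -> Hiroshima -> Osaka -> Sapporo: 13 + 24 + 30 + 6 = 73
Kobe -> Nagoya -> Sapporo: 13 + 6 = 19
Kobe -> Nagoya -> Osaka -> Nagasaki -> Sapporo: 13 + 7 + 15 + 4 = 39
Shortest: 19 km.

19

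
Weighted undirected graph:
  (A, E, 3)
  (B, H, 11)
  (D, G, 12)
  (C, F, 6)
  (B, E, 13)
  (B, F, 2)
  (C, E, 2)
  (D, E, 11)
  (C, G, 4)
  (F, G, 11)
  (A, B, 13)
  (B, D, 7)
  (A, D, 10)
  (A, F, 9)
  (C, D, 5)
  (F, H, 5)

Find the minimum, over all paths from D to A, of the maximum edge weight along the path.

5

Comparing a few candidate routes:
D-C-E-A: max(5, 2, 3) = 5
D-B-F-C-E-A: max(7, 2, 6, 2, 3) = 7
D-C-F-A: max(5, 6, 9) = 9
The minimum achievable maximum is 5.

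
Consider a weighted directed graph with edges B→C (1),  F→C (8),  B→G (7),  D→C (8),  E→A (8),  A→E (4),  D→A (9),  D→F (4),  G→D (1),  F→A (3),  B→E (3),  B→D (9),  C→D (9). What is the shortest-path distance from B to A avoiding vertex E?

15

Some routes from B to A avoiding E:
B → G → D → F → A: 7 + 1 + 4 + 3 = 15
B → D → F → A: 9 + 4 + 3 = 16
B → C → D → F → A: 1 + 9 + 4 + 3 = 17
Shortest: 15.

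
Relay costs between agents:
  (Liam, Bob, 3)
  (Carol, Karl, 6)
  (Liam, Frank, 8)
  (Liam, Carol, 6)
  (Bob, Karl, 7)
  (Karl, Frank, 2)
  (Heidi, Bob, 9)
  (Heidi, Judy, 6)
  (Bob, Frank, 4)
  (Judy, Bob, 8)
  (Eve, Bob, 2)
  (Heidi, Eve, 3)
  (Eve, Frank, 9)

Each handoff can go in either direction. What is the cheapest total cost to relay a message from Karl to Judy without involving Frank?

15

Routes from Karl to Judy avoiding Frank:
Karl → Carol → Liam → Bob → Eve → Heidi → Judy: 6 + 6 + 3 + 2 + 3 + 6 = 26
Karl → Carol → Liam → Bob → Judy: 6 + 6 + 3 + 8 = 23
Karl → Carol → Liam → Bob → Heidi → Judy: 6 + 6 + 3 + 9 + 6 = 30
Karl → Bob → Judy: 7 + 8 = 15
Karl → Bob → Heidi → Judy: 7 + 9 + 6 = 22
Karl → Bob → Eve → Heidi → Judy: 7 + 2 + 3 + 6 = 18
The minimum is 15.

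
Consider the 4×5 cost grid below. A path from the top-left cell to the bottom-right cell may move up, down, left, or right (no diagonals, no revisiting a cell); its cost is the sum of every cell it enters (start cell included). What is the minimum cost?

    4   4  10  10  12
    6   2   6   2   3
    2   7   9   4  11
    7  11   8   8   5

Take [0,0] -> [0,1] -> [1,1] -> [1,2] -> [1,3] -> [2,3] -> [3,3] -> [3,4] for a total of 4 + 4 + 2 + 6 + 2 + 4 + 8 + 5 = 35.

35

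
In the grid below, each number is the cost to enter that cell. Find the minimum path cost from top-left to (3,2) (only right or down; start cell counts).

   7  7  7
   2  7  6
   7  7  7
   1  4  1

Path r0c0 -> r1c0 -> r2c0 -> r3c0 -> r3c1 -> r3c2: 7 + 2 + 7 + 1 + 4 + 1 = 22.
(Top row then right column would cost 35.)

22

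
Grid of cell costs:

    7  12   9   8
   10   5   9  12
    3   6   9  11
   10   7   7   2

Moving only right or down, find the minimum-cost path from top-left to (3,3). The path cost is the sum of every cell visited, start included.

42

Cheapest: r0c0 r1c0 r2c0 r2c1 r3c1 r3c2 r3c3
  7 + 10 + 3 + 6 + 7 + 7 + 2 = 42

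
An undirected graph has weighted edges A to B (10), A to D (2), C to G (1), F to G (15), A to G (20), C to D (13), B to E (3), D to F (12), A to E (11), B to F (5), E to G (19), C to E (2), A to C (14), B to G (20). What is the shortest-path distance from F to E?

8

Checking several routes:
F - D - A - B - E: 12 + 2 + 10 + 3 = 27
F - B - A - E: 5 + 10 + 11 = 26
F - D - C - E: 12 + 13 + 2 = 27
F - D - A - E: 12 + 2 + 11 = 25
F - G - C - E: 15 + 1 + 2 = 18
F - B - E: 5 + 3 = 8
Shortest: 8.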